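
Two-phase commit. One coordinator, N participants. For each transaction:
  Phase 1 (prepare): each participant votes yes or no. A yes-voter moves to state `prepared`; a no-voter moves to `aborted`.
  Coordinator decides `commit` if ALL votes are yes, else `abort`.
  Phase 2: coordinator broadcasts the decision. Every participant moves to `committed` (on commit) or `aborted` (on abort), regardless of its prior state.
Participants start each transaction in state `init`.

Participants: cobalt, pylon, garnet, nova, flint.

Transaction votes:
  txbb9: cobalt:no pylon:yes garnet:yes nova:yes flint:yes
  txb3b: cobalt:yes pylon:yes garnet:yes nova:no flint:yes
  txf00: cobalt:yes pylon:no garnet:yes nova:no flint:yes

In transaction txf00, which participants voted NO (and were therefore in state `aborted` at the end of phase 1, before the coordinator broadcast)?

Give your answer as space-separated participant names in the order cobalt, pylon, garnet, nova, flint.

Txn txf00 phase 1: cobalt yes -> prepared; pylon no -> aborted; garnet yes -> prepared; nova no -> aborted; flint yes -> prepared

Answer: pylon nova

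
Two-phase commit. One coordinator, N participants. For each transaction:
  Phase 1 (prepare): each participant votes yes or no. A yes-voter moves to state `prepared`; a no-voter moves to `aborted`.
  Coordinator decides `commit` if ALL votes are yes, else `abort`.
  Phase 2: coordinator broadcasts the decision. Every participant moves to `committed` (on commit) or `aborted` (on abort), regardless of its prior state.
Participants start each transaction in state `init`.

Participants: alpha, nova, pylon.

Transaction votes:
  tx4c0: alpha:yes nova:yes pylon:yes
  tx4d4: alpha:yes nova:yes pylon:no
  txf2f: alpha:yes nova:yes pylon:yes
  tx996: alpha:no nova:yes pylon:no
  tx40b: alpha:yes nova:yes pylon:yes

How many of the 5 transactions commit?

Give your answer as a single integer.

Answer: 3

Derivation:
tx4c0: all yes -> commit (commits=1)
tx4d4: no from pylon -> abort (commits=1)
txf2f: all yes -> commit (commits=2)
tx996: no from alpha, pylon -> abort (commits=2)
tx40b: all yes -> commit (commits=3)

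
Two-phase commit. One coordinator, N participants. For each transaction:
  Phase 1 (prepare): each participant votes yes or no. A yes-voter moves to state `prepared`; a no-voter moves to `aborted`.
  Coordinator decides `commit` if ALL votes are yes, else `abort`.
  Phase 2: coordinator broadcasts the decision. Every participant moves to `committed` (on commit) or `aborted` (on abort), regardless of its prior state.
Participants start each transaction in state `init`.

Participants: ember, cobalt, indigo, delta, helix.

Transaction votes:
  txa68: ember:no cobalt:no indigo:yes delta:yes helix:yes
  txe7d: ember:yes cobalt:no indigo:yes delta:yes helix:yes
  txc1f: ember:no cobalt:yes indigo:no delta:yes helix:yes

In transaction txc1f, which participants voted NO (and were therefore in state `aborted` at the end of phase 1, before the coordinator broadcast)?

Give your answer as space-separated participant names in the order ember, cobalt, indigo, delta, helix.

Txn txc1f phase 1: ember no -> aborted; cobalt yes -> prepared; indigo no -> aborted; delta yes -> prepared; helix yes -> prepared

Answer: ember indigo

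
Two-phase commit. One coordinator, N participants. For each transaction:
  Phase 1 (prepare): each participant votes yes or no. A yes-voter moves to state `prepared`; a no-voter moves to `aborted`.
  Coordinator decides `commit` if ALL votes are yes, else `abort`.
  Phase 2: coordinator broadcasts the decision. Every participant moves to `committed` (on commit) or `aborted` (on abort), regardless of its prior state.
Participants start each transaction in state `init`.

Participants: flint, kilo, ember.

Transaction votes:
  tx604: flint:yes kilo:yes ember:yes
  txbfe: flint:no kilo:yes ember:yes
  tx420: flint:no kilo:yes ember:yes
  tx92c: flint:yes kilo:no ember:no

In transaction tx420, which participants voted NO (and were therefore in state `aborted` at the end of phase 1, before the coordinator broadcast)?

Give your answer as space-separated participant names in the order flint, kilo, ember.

Answer: flint

Derivation:
Txn tx420 phase 1: flint no -> aborted; kilo yes -> prepared; ember yes -> prepared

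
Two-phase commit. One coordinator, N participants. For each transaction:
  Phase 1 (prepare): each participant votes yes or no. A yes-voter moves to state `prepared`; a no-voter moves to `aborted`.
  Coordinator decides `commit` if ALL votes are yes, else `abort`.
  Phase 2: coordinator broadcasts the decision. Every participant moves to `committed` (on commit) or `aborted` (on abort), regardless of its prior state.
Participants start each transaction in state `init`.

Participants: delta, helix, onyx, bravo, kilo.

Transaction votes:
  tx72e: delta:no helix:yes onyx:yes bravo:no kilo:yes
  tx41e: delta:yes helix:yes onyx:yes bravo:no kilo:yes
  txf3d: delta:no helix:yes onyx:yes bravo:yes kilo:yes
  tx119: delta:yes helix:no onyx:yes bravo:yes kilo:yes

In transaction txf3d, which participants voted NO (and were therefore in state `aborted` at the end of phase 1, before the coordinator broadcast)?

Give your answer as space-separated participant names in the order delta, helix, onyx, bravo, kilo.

Answer: delta

Derivation:
Txn txf3d phase 1: delta no -> aborted; helix yes -> prepared; onyx yes -> prepared; bravo yes -> prepared; kilo yes -> prepared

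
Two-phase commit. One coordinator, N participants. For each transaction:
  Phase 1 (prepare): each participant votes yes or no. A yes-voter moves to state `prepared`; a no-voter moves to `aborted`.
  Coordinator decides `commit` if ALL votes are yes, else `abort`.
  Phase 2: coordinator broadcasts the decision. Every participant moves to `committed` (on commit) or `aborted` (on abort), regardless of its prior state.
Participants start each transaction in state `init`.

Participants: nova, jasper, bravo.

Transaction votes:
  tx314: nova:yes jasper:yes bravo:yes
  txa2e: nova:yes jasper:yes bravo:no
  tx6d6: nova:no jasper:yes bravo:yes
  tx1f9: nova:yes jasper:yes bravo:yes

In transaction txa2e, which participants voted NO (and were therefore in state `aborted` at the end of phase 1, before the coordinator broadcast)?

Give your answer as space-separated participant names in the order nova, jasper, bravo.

Txn txa2e phase 1: nova yes -> prepared; jasper yes -> prepared; bravo no -> aborted

Answer: bravo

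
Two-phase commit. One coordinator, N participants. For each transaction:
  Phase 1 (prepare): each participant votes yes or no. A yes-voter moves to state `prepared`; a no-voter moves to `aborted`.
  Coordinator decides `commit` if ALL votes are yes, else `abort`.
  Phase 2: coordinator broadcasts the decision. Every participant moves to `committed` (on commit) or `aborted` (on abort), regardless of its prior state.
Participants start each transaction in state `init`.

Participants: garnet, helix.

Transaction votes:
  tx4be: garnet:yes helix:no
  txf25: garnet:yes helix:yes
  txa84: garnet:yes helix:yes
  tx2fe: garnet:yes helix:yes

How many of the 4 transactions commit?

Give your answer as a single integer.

Answer: 3

Derivation:
tx4be: no from helix -> abort (commits=0)
txf25: all yes -> commit (commits=1)
txa84: all yes -> commit (commits=2)
tx2fe: all yes -> commit (commits=3)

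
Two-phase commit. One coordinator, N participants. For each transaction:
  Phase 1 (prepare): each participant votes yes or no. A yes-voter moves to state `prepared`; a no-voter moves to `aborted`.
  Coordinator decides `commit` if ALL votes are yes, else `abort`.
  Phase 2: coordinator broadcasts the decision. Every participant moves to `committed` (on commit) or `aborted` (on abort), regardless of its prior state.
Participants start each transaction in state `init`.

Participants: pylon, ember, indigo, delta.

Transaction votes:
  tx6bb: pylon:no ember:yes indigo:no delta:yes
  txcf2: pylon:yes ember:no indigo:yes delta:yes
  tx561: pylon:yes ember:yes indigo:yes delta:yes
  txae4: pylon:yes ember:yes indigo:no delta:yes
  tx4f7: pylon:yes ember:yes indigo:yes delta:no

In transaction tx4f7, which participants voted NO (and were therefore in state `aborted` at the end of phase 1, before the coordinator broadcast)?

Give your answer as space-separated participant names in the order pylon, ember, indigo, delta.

Answer: delta

Derivation:
Txn tx4f7 phase 1: pylon yes -> prepared; ember yes -> prepared; indigo yes -> prepared; delta no -> aborted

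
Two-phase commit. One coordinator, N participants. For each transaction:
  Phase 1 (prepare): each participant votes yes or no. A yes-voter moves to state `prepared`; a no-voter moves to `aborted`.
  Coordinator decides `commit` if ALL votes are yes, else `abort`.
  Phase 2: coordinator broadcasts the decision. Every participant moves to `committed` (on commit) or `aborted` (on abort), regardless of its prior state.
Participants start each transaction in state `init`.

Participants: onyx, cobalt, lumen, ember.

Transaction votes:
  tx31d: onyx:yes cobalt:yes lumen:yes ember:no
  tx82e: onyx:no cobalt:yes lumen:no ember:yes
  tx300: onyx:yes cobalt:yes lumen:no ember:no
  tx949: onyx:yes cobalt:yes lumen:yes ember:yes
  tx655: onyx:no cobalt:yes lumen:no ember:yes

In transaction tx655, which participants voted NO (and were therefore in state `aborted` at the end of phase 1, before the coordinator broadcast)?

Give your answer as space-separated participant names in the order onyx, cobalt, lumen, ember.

Answer: onyx lumen

Derivation:
Txn tx655 phase 1: onyx no -> aborted; cobalt yes -> prepared; lumen no -> aborted; ember yes -> prepared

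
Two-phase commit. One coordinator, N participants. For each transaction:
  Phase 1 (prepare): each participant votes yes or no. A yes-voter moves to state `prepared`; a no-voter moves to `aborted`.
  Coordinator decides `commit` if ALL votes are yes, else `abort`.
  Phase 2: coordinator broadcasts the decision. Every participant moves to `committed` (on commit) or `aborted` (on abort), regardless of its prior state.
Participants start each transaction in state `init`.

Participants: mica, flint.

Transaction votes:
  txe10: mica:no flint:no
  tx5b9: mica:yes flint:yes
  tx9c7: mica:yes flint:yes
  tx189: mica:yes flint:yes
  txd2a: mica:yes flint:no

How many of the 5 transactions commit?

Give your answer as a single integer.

Answer: 3

Derivation:
txe10: no from mica, flint -> abort (commits=0)
tx5b9: all yes -> commit (commits=1)
tx9c7: all yes -> commit (commits=2)
tx189: all yes -> commit (commits=3)
txd2a: no from flint -> abort (commits=3)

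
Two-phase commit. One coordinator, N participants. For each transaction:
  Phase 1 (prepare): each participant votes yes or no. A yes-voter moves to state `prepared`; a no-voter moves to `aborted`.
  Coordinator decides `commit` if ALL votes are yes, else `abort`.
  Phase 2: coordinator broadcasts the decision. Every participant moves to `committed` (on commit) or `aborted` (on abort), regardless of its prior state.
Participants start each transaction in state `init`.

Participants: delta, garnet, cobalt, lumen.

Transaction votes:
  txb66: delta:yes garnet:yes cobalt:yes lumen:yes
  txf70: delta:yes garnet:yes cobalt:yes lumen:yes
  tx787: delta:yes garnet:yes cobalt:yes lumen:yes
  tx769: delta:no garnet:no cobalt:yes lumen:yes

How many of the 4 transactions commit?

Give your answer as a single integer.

Answer: 3

Derivation:
txb66: all yes -> commit (commits=1)
txf70: all yes -> commit (commits=2)
tx787: all yes -> commit (commits=3)
tx769: no from delta, garnet -> abort (commits=3)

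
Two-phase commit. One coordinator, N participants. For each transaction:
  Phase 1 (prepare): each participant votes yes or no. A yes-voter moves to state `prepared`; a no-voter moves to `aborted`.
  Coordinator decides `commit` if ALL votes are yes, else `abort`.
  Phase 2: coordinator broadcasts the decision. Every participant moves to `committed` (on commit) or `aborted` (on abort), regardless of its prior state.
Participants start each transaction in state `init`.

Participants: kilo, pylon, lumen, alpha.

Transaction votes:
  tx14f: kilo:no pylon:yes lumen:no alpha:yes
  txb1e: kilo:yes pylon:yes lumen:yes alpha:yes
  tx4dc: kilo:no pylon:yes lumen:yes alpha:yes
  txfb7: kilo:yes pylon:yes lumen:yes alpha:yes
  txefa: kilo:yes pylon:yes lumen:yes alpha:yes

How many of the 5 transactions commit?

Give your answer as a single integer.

Answer: 3

Derivation:
tx14f: no from kilo, lumen -> abort (commits=0)
txb1e: all yes -> commit (commits=1)
tx4dc: no from kilo -> abort (commits=1)
txfb7: all yes -> commit (commits=2)
txefa: all yes -> commit (commits=3)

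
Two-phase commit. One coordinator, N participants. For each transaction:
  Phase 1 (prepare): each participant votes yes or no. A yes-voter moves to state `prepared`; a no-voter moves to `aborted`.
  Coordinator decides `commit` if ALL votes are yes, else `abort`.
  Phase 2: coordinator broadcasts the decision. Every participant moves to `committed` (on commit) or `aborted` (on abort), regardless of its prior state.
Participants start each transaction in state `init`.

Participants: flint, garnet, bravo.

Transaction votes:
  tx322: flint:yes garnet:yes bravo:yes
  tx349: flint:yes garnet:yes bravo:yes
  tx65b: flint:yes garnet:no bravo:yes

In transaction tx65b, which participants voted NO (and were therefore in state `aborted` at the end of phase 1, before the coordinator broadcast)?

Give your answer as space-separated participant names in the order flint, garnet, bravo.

Txn tx65b phase 1: flint yes -> prepared; garnet no -> aborted; bravo yes -> prepared

Answer: garnet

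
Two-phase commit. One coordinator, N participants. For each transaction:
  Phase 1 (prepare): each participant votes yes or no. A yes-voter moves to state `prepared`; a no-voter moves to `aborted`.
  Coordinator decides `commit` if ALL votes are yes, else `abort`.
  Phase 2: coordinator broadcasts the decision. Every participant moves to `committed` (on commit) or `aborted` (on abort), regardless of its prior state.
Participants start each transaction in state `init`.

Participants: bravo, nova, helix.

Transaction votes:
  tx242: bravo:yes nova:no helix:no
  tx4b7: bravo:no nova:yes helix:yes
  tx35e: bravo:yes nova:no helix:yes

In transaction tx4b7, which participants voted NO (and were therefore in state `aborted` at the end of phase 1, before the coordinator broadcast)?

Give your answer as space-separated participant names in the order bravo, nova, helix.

Answer: bravo

Derivation:
Txn tx4b7 phase 1: bravo no -> aborted; nova yes -> prepared; helix yes -> prepared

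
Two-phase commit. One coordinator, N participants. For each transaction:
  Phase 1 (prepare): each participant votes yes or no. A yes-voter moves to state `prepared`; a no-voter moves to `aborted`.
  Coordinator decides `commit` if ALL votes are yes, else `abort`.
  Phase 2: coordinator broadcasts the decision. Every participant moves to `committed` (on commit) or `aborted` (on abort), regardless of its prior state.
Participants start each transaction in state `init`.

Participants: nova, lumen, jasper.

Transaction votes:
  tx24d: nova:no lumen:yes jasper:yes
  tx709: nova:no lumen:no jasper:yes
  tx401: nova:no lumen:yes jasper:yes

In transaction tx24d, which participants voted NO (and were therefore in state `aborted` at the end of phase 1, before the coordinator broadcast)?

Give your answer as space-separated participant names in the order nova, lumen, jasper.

Txn tx24d phase 1: nova no -> aborted; lumen yes -> prepared; jasper yes -> prepared

Answer: nova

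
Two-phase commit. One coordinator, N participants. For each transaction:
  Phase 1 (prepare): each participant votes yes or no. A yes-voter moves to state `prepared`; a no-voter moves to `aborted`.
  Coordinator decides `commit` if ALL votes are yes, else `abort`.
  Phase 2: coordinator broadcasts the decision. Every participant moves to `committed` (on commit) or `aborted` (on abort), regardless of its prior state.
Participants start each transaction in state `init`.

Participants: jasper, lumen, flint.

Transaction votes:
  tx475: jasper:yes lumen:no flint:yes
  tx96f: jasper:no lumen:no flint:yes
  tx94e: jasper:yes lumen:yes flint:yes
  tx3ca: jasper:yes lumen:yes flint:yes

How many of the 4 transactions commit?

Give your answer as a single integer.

tx475: no from lumen -> abort (commits=0)
tx96f: no from jasper, lumen -> abort (commits=0)
tx94e: all yes -> commit (commits=1)
tx3ca: all yes -> commit (commits=2)

Answer: 2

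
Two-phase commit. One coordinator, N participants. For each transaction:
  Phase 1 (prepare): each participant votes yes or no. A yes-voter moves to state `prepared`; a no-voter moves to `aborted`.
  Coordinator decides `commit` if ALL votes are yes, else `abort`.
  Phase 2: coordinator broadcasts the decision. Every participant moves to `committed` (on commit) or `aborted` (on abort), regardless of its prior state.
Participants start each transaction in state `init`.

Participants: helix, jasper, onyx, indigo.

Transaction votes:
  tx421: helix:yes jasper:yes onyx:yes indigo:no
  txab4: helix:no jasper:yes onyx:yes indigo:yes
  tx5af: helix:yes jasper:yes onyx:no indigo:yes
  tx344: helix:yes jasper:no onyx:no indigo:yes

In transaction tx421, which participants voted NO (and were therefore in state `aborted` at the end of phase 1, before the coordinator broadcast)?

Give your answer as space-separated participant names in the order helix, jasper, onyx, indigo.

Txn tx421 phase 1: helix yes -> prepared; jasper yes -> prepared; onyx yes -> prepared; indigo no -> aborted

Answer: indigo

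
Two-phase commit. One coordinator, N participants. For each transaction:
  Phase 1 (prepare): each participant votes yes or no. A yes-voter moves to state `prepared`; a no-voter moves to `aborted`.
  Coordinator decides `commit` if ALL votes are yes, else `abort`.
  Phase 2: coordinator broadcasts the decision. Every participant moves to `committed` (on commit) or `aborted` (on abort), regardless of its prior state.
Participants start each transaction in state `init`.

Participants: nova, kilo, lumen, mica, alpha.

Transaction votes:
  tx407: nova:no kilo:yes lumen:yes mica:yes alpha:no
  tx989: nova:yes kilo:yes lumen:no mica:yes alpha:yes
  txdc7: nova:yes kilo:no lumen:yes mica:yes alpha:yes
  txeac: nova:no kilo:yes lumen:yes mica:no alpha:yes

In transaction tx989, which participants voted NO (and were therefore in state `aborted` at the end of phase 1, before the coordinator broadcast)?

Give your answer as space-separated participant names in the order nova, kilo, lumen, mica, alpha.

Answer: lumen

Derivation:
Txn tx989 phase 1: nova yes -> prepared; kilo yes -> prepared; lumen no -> aborted; mica yes -> prepared; alpha yes -> prepared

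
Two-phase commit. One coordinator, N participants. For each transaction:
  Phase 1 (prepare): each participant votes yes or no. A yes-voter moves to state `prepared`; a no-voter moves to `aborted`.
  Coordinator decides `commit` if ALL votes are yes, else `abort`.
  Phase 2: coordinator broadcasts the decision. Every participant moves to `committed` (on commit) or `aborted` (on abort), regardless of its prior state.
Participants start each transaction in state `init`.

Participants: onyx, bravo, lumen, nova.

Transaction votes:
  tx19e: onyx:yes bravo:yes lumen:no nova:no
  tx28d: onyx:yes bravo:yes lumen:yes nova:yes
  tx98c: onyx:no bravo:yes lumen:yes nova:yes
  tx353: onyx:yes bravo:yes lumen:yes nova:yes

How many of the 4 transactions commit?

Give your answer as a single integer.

Answer: 2

Derivation:
tx19e: no from lumen, nova -> abort (commits=0)
tx28d: all yes -> commit (commits=1)
tx98c: no from onyx -> abort (commits=1)
tx353: all yes -> commit (commits=2)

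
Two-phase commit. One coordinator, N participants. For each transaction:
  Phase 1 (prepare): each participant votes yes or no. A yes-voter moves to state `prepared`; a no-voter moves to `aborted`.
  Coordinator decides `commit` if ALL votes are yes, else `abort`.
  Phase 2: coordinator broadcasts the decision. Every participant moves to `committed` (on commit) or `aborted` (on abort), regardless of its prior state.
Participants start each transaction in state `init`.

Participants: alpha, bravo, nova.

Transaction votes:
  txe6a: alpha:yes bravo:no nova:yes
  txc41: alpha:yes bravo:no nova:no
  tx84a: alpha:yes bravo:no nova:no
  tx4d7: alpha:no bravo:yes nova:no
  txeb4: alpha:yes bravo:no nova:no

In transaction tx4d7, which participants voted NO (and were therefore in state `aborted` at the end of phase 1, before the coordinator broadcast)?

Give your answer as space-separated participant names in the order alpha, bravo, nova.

Txn tx4d7 phase 1: alpha no -> aborted; bravo yes -> prepared; nova no -> aborted

Answer: alpha nova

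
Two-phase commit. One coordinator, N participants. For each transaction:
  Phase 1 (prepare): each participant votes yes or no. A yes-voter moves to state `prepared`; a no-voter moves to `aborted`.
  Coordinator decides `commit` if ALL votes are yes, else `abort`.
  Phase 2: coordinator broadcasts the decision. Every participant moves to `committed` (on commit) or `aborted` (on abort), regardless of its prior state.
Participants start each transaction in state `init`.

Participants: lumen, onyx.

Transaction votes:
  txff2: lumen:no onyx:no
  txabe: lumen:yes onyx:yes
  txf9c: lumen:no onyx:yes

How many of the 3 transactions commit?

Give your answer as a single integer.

txff2: no from lumen, onyx -> abort (commits=0)
txabe: all yes -> commit (commits=1)
txf9c: no from lumen -> abort (commits=1)

Answer: 1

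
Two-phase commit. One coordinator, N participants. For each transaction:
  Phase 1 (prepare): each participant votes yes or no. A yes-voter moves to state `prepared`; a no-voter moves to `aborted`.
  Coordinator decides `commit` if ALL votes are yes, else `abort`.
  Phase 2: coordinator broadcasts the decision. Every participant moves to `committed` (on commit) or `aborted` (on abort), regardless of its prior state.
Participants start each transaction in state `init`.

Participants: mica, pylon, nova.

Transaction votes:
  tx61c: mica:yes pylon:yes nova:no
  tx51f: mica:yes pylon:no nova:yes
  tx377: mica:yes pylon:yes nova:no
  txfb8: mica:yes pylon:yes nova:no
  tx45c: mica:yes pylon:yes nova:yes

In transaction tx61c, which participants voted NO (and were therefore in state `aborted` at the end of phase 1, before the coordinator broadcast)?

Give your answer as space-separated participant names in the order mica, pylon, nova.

Txn tx61c phase 1: mica yes -> prepared; pylon yes -> prepared; nova no -> aborted

Answer: nova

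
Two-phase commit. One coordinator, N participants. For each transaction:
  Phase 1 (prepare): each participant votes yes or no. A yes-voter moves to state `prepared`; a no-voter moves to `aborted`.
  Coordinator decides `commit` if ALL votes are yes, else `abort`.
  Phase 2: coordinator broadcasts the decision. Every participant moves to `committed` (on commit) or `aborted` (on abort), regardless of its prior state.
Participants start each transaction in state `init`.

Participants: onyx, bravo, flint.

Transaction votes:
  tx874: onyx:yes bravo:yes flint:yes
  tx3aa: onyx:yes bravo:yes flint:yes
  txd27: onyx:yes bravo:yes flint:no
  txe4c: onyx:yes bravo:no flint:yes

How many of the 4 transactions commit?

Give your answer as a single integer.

Answer: 2

Derivation:
tx874: all yes -> commit (commits=1)
tx3aa: all yes -> commit (commits=2)
txd27: no from flint -> abort (commits=2)
txe4c: no from bravo -> abort (commits=2)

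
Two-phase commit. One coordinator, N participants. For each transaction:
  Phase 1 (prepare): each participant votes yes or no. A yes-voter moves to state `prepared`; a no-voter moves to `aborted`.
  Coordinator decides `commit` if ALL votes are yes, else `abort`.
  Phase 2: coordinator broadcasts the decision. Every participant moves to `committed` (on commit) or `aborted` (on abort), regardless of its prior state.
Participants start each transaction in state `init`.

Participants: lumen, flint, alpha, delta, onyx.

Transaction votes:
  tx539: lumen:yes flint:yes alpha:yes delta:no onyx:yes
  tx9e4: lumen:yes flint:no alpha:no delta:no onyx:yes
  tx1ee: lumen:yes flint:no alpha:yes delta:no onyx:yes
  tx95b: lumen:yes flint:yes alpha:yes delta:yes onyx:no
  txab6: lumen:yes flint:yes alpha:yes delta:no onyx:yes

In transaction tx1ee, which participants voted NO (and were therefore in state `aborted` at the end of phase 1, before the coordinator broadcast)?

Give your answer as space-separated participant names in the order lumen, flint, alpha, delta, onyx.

Answer: flint delta

Derivation:
Txn tx1ee phase 1: lumen yes -> prepared; flint no -> aborted; alpha yes -> prepared; delta no -> aborted; onyx yes -> prepared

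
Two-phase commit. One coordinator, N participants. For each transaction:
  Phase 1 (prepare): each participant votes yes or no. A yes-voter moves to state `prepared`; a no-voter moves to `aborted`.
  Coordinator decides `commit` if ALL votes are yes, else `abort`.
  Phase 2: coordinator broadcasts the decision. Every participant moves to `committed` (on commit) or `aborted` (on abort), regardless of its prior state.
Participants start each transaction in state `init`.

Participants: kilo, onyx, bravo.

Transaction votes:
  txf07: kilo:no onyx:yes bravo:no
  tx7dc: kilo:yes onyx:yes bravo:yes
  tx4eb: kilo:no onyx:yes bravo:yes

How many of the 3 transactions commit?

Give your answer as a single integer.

txf07: no from kilo, bravo -> abort (commits=0)
tx7dc: all yes -> commit (commits=1)
tx4eb: no from kilo -> abort (commits=1)

Answer: 1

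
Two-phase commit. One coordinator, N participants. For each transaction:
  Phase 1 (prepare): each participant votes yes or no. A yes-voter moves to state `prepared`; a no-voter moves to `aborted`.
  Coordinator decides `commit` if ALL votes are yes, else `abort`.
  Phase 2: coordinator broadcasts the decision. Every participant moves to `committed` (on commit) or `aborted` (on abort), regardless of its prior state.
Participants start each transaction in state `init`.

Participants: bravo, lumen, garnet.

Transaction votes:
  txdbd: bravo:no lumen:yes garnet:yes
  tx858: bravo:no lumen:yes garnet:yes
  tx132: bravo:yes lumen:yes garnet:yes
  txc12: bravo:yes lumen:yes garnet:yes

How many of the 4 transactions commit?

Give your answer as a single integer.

Answer: 2

Derivation:
txdbd: no from bravo -> abort (commits=0)
tx858: no from bravo -> abort (commits=0)
tx132: all yes -> commit (commits=1)
txc12: all yes -> commit (commits=2)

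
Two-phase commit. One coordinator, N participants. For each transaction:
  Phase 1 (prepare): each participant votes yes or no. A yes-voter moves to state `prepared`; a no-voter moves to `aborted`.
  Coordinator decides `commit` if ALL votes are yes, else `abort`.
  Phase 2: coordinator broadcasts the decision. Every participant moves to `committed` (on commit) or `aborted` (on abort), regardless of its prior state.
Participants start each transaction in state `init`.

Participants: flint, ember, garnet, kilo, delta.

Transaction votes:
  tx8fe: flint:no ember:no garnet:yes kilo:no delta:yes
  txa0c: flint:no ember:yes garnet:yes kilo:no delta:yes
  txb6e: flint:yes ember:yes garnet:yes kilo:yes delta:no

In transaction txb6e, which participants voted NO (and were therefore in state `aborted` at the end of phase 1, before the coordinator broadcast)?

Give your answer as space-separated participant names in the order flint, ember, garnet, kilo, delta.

Answer: delta

Derivation:
Txn txb6e phase 1: flint yes -> prepared; ember yes -> prepared; garnet yes -> prepared; kilo yes -> prepared; delta no -> aborted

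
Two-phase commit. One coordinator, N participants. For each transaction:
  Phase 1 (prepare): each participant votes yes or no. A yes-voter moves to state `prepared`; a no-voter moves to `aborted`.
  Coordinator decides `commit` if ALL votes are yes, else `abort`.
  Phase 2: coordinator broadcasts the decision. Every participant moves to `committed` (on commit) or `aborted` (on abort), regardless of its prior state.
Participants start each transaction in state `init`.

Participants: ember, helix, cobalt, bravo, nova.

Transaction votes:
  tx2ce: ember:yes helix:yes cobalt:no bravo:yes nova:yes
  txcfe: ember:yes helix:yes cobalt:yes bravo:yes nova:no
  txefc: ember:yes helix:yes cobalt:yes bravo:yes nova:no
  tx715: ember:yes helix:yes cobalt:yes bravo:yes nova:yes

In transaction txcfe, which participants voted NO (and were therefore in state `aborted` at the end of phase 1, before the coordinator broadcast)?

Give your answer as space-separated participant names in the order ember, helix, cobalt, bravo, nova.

Txn txcfe phase 1: ember yes -> prepared; helix yes -> prepared; cobalt yes -> prepared; bravo yes -> prepared; nova no -> aborted

Answer: nova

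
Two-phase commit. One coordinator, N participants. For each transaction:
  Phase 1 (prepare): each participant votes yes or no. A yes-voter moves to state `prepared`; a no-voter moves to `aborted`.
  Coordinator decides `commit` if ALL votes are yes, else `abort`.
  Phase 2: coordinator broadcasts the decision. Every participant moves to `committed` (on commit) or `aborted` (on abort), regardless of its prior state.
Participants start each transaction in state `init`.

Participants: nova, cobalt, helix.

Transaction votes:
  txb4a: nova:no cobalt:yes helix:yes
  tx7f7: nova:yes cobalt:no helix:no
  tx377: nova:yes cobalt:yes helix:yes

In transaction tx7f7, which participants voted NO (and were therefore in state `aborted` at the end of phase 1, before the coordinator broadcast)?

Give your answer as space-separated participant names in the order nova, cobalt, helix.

Txn tx7f7 phase 1: nova yes -> prepared; cobalt no -> aborted; helix no -> aborted

Answer: cobalt helix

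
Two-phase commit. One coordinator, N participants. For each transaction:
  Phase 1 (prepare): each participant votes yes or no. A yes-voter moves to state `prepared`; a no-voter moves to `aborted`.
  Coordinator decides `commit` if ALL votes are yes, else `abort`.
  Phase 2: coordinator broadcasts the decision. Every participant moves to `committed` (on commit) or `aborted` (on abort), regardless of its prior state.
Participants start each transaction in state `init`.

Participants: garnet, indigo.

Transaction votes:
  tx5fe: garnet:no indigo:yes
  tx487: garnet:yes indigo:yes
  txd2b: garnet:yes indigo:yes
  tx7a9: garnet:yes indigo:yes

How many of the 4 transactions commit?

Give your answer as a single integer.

tx5fe: no from garnet -> abort (commits=0)
tx487: all yes -> commit (commits=1)
txd2b: all yes -> commit (commits=2)
tx7a9: all yes -> commit (commits=3)

Answer: 3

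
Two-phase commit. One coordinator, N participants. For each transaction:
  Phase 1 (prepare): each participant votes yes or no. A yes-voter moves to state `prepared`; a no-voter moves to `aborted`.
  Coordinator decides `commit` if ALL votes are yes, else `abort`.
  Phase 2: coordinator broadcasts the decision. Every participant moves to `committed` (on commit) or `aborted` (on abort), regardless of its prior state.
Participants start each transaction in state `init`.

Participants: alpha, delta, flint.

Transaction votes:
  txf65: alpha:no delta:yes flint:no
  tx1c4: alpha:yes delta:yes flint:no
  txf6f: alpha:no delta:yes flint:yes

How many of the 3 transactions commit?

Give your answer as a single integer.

Answer: 0

Derivation:
txf65: no from alpha, flint -> abort (commits=0)
tx1c4: no from flint -> abort (commits=0)
txf6f: no from alpha -> abort (commits=0)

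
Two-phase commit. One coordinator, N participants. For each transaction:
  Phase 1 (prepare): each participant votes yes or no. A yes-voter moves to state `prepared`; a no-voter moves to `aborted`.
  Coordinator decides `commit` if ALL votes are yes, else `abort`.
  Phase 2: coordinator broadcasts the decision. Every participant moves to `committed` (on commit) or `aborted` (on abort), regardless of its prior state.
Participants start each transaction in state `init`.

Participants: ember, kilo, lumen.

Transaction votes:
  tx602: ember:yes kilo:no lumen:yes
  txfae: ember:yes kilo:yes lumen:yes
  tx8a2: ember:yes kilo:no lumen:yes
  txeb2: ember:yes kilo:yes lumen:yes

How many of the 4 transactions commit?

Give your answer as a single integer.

Answer: 2

Derivation:
tx602: no from kilo -> abort (commits=0)
txfae: all yes -> commit (commits=1)
tx8a2: no from kilo -> abort (commits=1)
txeb2: all yes -> commit (commits=2)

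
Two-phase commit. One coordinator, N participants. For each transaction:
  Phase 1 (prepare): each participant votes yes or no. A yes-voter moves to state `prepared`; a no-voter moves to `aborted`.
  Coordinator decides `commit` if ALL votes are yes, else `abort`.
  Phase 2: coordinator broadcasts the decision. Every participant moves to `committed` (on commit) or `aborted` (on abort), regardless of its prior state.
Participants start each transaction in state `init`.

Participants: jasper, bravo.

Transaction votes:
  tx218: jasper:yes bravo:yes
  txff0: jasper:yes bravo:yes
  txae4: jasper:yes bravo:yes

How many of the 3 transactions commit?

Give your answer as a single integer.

tx218: all yes -> commit (commits=1)
txff0: all yes -> commit (commits=2)
txae4: all yes -> commit (commits=3)

Answer: 3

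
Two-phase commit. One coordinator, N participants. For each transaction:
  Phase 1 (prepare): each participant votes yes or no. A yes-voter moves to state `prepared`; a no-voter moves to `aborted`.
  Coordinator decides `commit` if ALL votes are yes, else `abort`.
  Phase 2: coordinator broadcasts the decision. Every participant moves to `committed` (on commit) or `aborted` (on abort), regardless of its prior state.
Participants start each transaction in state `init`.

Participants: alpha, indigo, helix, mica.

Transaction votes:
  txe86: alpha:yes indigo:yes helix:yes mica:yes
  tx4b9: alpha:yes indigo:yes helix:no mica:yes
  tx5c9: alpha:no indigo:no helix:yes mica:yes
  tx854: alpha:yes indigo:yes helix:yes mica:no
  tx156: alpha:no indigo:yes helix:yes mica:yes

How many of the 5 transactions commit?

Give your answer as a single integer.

Answer: 1

Derivation:
txe86: all yes -> commit (commits=1)
tx4b9: no from helix -> abort (commits=1)
tx5c9: no from alpha, indigo -> abort (commits=1)
tx854: no from mica -> abort (commits=1)
tx156: no from alpha -> abort (commits=1)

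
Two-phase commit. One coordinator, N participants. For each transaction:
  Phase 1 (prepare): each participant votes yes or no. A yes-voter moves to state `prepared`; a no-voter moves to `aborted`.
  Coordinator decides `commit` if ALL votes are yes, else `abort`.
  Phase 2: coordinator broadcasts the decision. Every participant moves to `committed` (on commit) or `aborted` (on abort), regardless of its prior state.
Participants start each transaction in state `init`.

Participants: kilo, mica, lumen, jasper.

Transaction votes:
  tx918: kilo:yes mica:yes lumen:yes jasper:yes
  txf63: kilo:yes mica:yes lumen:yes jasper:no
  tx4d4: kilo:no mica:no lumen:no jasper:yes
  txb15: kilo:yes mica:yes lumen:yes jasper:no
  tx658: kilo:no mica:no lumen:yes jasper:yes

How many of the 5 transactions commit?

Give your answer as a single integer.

tx918: all yes -> commit (commits=1)
txf63: no from jasper -> abort (commits=1)
tx4d4: no from kilo, mica, lumen -> abort (commits=1)
txb15: no from jasper -> abort (commits=1)
tx658: no from kilo, mica -> abort (commits=1)

Answer: 1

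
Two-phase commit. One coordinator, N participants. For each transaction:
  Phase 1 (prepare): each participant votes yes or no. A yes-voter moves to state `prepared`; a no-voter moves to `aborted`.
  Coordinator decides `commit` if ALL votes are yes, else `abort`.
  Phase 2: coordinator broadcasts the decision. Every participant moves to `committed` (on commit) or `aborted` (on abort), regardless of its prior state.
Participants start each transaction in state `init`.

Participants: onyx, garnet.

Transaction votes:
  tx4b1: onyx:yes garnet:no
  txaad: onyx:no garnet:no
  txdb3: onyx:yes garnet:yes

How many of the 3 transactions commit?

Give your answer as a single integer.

Answer: 1

Derivation:
tx4b1: no from garnet -> abort (commits=0)
txaad: no from onyx, garnet -> abort (commits=0)
txdb3: all yes -> commit (commits=1)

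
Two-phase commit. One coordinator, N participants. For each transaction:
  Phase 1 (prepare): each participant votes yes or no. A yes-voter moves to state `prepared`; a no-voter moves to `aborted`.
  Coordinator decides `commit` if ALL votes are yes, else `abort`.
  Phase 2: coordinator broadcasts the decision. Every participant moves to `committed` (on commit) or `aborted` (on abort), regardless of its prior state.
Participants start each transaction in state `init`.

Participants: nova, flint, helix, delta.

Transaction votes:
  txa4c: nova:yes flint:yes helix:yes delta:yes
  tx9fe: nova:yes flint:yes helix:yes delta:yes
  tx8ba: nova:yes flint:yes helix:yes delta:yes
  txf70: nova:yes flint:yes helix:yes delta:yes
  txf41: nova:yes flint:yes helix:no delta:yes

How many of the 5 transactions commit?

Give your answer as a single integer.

txa4c: all yes -> commit (commits=1)
tx9fe: all yes -> commit (commits=2)
tx8ba: all yes -> commit (commits=3)
txf70: all yes -> commit (commits=4)
txf41: no from helix -> abort (commits=4)

Answer: 4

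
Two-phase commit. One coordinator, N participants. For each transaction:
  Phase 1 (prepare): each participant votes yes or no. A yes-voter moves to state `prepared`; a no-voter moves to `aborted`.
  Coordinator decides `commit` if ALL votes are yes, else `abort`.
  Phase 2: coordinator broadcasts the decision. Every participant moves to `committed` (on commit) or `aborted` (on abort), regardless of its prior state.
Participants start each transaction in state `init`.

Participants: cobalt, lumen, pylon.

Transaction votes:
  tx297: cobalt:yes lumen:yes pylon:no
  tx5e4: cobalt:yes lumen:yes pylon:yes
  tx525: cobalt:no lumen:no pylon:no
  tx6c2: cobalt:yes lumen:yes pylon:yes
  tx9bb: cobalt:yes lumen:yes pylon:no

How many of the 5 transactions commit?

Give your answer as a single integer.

tx297: no from pylon -> abort (commits=0)
tx5e4: all yes -> commit (commits=1)
tx525: no from cobalt, lumen, pylon -> abort (commits=1)
tx6c2: all yes -> commit (commits=2)
tx9bb: no from pylon -> abort (commits=2)

Answer: 2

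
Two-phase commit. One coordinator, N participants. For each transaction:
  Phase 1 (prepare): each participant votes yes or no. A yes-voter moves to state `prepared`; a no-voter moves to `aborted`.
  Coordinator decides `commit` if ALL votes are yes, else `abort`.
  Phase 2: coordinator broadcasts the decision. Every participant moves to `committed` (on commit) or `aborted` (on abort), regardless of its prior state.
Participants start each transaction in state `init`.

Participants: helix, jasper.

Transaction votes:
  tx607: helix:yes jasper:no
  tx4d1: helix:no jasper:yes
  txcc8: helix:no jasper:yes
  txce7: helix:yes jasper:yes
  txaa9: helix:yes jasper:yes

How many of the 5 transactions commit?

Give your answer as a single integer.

tx607: no from jasper -> abort (commits=0)
tx4d1: no from helix -> abort (commits=0)
txcc8: no from helix -> abort (commits=0)
txce7: all yes -> commit (commits=1)
txaa9: all yes -> commit (commits=2)

Answer: 2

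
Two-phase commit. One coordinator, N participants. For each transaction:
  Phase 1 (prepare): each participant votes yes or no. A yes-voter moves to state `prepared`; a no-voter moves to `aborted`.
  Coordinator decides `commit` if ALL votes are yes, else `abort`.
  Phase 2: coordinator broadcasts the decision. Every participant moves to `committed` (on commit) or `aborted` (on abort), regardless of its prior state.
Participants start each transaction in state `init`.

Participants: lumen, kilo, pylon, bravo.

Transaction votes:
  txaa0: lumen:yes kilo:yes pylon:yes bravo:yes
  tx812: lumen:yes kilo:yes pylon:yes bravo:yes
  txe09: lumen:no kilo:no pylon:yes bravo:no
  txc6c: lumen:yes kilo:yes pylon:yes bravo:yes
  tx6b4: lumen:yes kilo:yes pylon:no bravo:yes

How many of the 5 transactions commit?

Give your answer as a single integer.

Answer: 3

Derivation:
txaa0: all yes -> commit (commits=1)
tx812: all yes -> commit (commits=2)
txe09: no from lumen, kilo, bravo -> abort (commits=2)
txc6c: all yes -> commit (commits=3)
tx6b4: no from pylon -> abort (commits=3)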